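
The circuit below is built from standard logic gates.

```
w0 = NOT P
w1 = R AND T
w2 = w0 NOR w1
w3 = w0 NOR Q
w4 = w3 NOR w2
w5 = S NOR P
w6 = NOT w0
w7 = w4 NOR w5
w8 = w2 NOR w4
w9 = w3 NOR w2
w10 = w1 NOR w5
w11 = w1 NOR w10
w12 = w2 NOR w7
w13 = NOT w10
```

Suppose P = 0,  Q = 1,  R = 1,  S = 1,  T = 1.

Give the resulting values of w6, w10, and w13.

w6 = 0  w10 = 0  w13 = 1

w0 = NOT P = NOT 0 = 1
w1 = R AND T = 1 AND 1 = 1
w5 = S NOR P = 1 NOR 0 = 0
w6 = NOT w0 = NOT 1 = 0
w10 = w1 NOR w5 = 1 NOR 0 = 0
w13 = NOT w10 = NOT 0 = 1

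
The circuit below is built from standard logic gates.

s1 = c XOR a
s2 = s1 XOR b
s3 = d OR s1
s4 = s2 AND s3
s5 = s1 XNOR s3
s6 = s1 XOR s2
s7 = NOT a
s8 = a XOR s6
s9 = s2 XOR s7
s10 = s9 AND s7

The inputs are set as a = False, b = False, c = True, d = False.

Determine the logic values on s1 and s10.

s1 = c XOR a = True XOR False = True
s2 = s1 XOR b = True XOR False = True
s7 = NOT a = NOT False = True
s9 = s2 XOR s7 = True XOR True = False
s10 = s9 AND s7 = False AND True = False

s1 = True, s10 = False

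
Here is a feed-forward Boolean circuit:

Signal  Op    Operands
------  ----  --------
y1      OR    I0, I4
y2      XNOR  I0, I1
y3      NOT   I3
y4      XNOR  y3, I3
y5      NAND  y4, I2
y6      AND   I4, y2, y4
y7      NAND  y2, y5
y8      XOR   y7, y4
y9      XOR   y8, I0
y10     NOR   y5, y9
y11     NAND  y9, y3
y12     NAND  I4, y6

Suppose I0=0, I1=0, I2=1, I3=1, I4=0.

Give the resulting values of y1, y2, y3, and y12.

y1 = I0 OR I4 = 0 OR 0 = 0
y2 = I0 XNOR I1 = 0 XNOR 0 = 1
y3 = NOT I3 = NOT 1 = 0
y4 = y3 XNOR I3 = 0 XNOR 1 = 0
y6 = I4 AND y2 AND y4 = 0 AND 1 AND 0 = 0
y12 = I4 NAND y6 = 0 NAND 0 = 1

y1 = 0  y2 = 1  y3 = 0  y12 = 1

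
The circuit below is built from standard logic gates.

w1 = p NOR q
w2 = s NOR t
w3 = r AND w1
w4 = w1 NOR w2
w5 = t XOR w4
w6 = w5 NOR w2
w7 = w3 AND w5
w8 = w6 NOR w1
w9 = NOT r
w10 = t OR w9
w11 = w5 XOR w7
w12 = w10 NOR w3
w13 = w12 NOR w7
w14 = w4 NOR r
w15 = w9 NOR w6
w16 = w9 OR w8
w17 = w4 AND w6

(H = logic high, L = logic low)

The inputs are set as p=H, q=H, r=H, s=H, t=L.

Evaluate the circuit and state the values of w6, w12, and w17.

w6 = L  w12 = H  w17 = L

w1 = p NOR q = H NOR H = L
w2 = s NOR t = H NOR L = L
w3 = r AND w1 = H AND L = L
w4 = w1 NOR w2 = L NOR L = H
w5 = t XOR w4 = L XOR H = H
w6 = w5 NOR w2 = H NOR L = L
w9 = NOT r = NOT H = L
w10 = t OR w9 = L OR L = L
w12 = w10 NOR w3 = L NOR L = H
w17 = w4 AND w6 = H AND L = L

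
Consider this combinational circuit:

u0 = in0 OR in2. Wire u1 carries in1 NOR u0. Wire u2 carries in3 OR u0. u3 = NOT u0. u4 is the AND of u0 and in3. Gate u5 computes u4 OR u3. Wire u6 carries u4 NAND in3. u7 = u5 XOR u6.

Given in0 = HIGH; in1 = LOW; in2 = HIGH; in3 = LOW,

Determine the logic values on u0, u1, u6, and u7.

u0 = HIGH, u1 = LOW, u6 = HIGH, u7 = HIGH

u0 = in0 OR in2 = HIGH OR HIGH = HIGH
u1 = in1 NOR u0 = LOW NOR HIGH = LOW
u3 = NOT u0 = NOT HIGH = LOW
u4 = u0 AND in3 = HIGH AND LOW = LOW
u5 = u4 OR u3 = LOW OR LOW = LOW
u6 = u4 NAND in3 = LOW NAND LOW = HIGH
u7 = u5 XOR u6 = LOW XOR HIGH = HIGH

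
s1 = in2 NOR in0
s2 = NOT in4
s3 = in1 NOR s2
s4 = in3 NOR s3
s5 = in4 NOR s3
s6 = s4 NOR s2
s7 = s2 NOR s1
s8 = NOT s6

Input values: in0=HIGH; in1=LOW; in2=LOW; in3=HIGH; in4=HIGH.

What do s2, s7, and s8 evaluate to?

s2 = LOW, s7 = HIGH, s8 = LOW

s1 = in2 NOR in0 = LOW NOR HIGH = LOW
s2 = NOT in4 = NOT HIGH = LOW
s3 = in1 NOR s2 = LOW NOR LOW = HIGH
s4 = in3 NOR s3 = HIGH NOR HIGH = LOW
s6 = s4 NOR s2 = LOW NOR LOW = HIGH
s7 = s2 NOR s1 = LOW NOR LOW = HIGH
s8 = NOT s6 = NOT HIGH = LOW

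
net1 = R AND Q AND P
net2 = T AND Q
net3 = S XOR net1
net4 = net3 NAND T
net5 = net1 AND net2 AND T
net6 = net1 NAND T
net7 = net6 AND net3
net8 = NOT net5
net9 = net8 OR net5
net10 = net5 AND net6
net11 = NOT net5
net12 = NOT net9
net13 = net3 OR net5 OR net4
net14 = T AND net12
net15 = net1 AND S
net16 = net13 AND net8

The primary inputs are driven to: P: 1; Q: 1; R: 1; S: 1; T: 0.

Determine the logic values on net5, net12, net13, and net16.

net5 = 0; net12 = 0; net13 = 1; net16 = 1

net1 = R AND Q AND P = 1 AND 1 AND 1 = 1
net2 = T AND Q = 0 AND 1 = 0
net3 = S XOR net1 = 1 XOR 1 = 0
net4 = net3 NAND T = 0 NAND 0 = 1
net5 = net1 AND net2 AND T = 1 AND 0 AND 0 = 0
net8 = NOT net5 = NOT 0 = 1
net9 = net8 OR net5 = 1 OR 0 = 1
net12 = NOT net9 = NOT 1 = 0
net13 = net3 OR net5 OR net4 = 0 OR 0 OR 1 = 1
net16 = net13 AND net8 = 1 AND 1 = 1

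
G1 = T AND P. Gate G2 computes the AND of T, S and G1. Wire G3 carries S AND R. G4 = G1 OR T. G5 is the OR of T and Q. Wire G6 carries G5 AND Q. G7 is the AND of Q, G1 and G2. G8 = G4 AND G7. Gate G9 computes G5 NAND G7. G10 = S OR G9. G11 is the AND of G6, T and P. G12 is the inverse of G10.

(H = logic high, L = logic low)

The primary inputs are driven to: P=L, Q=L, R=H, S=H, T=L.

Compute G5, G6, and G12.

G1 = T AND P = L AND L = L
G2 = T AND S AND G1 = L AND H AND L = L
G5 = T OR Q = L OR L = L
G6 = G5 AND Q = L AND L = L
G7 = Q AND G1 AND G2 = L AND L AND L = L
G9 = G5 NAND G7 = L NAND L = H
G10 = S OR G9 = H OR H = H
G12 = NOT G10 = NOT H = L

G5 = L, G6 = L, G12 = L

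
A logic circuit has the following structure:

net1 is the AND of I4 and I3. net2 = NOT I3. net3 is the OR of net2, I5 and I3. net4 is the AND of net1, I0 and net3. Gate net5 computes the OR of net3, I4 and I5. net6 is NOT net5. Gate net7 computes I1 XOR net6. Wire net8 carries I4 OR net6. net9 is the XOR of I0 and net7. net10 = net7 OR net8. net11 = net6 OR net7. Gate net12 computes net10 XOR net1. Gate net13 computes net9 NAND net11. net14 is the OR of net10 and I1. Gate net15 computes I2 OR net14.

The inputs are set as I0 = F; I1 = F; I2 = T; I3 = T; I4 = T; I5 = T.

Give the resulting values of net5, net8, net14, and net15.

net5 = T; net8 = T; net14 = T; net15 = T

net2 = NOT I3 = NOT T = F
net3 = net2 OR I5 OR I3 = F OR T OR T = T
net5 = net3 OR I4 OR I5 = T OR T OR T = T
net6 = NOT net5 = NOT T = F
net7 = I1 XOR net6 = F XOR F = F
net8 = I4 OR net6 = T OR F = T
net10 = net7 OR net8 = F OR T = T
net14 = net10 OR I1 = T OR F = T
net15 = I2 OR net14 = T OR T = T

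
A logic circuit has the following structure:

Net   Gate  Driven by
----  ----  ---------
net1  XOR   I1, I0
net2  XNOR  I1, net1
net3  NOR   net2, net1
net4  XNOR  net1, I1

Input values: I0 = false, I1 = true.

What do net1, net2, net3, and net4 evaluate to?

net1 = true; net2 = true; net3 = false; net4 = true

net1 = I1 XOR I0 = true XOR false = true
net2 = I1 XNOR net1 = true XNOR true = true
net3 = net2 NOR net1 = true NOR true = false
net4 = net1 XNOR I1 = true XNOR true = true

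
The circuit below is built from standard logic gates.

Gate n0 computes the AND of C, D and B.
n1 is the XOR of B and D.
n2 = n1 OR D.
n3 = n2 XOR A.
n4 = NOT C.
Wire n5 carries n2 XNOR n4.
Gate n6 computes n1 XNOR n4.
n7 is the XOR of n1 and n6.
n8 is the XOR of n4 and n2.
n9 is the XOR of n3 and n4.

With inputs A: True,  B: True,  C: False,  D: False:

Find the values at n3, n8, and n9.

n1 = B XOR D = True XOR False = True
n2 = n1 OR D = True OR False = True
n3 = n2 XOR A = True XOR True = False
n4 = NOT C = NOT False = True
n8 = n4 XOR n2 = True XOR True = False
n9 = n3 XOR n4 = False XOR True = True

n3 = False, n8 = False, n9 = True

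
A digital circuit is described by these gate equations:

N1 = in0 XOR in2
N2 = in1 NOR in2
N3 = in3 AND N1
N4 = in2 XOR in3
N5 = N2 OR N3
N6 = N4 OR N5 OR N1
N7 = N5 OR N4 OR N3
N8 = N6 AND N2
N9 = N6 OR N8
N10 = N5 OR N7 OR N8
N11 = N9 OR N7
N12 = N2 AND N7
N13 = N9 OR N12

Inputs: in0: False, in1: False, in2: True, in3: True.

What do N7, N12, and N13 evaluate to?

N1 = in0 XOR in2 = False XOR True = True
N2 = in1 NOR in2 = False NOR True = False
N3 = in3 AND N1 = True AND True = True
N4 = in2 XOR in3 = True XOR True = False
N5 = N2 OR N3 = False OR True = True
N6 = N4 OR N5 OR N1 = False OR True OR True = True
N7 = N5 OR N4 OR N3 = True OR False OR True = True
N8 = N6 AND N2 = True AND False = False
N9 = N6 OR N8 = True OR False = True
N12 = N2 AND N7 = False AND True = False
N13 = N9 OR N12 = True OR False = True

N7 = True  N12 = False  N13 = True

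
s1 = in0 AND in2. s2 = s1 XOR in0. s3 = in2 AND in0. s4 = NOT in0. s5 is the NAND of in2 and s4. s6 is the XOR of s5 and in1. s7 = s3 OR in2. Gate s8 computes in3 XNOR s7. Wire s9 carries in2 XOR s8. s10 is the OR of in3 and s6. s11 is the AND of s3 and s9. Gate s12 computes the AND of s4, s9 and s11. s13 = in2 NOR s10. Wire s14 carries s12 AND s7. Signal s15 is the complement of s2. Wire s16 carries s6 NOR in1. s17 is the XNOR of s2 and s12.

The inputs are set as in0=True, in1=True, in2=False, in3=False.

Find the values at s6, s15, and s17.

s6 = False, s15 = False, s17 = False

s1 = in0 AND in2 = True AND False = False
s2 = s1 XOR in0 = False XOR True = True
s3 = in2 AND in0 = False AND True = False
s4 = NOT in0 = NOT True = False
s5 = in2 NAND s4 = False NAND False = True
s6 = s5 XOR in1 = True XOR True = False
s7 = s3 OR in2 = False OR False = False
s8 = in3 XNOR s7 = False XNOR False = True
s9 = in2 XOR s8 = False XOR True = True
s11 = s3 AND s9 = False AND True = False
s12 = s4 AND s9 AND s11 = False AND True AND False = False
s15 = NOT s2 = NOT True = False
s17 = s2 XNOR s12 = True XNOR False = False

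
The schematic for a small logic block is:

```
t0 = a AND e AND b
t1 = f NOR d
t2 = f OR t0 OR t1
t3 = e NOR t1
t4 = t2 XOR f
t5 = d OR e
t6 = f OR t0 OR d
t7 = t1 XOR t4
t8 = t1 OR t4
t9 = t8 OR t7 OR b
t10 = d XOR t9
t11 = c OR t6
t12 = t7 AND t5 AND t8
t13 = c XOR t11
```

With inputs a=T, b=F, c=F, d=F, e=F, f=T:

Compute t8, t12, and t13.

t8 = F; t12 = F; t13 = T

t0 = a AND e AND b = T AND F AND F = F
t1 = f NOR d = T NOR F = F
t2 = f OR t0 OR t1 = T OR F OR F = T
t4 = t2 XOR f = T XOR T = F
t5 = d OR e = F OR F = F
t6 = f OR t0 OR d = T OR F OR F = T
t7 = t1 XOR t4 = F XOR F = F
t8 = t1 OR t4 = F OR F = F
t11 = c OR t6 = F OR T = T
t12 = t7 AND t5 AND t8 = F AND F AND F = F
t13 = c XOR t11 = F XOR T = T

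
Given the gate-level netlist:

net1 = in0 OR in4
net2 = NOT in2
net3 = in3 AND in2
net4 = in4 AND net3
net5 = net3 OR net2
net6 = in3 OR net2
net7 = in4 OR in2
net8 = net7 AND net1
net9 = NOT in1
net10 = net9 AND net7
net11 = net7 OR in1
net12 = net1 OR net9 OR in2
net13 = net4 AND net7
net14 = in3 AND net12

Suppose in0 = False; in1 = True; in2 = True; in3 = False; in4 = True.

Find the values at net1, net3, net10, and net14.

net1 = True; net3 = False; net10 = False; net14 = False

net1 = in0 OR in4 = False OR True = True
net3 = in3 AND in2 = False AND True = False
net7 = in4 OR in2 = True OR True = True
net9 = NOT in1 = NOT True = False
net10 = net9 AND net7 = False AND True = False
net12 = net1 OR net9 OR in2 = True OR False OR True = True
net14 = in3 AND net12 = False AND True = False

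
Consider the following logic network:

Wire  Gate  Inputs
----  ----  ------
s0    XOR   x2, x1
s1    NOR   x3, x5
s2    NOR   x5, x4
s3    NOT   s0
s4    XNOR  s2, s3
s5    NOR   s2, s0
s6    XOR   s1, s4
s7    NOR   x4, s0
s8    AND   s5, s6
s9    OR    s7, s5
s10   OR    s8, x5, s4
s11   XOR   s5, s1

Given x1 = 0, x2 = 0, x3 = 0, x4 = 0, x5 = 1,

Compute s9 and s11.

s0 = x2 XOR x1 = 0 XOR 0 = 0
s1 = x3 NOR x5 = 0 NOR 1 = 0
s2 = x5 NOR x4 = 1 NOR 0 = 0
s5 = s2 NOR s0 = 0 NOR 0 = 1
s7 = x4 NOR s0 = 0 NOR 0 = 1
s9 = s7 OR s5 = 1 OR 1 = 1
s11 = s5 XOR s1 = 1 XOR 0 = 1

s9 = 1, s11 = 1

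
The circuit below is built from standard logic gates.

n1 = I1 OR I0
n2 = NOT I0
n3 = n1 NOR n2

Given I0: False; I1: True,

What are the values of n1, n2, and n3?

n1 = True, n2 = True, n3 = False

n1 = I1 OR I0 = True OR False = True
n2 = NOT I0 = NOT False = True
n3 = n1 NOR n2 = True NOR True = False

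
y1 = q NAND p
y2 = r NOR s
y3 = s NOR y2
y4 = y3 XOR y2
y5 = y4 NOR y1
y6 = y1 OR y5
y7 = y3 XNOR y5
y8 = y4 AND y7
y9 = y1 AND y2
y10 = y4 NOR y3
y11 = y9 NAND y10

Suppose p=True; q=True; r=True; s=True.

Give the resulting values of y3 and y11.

y3 = False, y11 = True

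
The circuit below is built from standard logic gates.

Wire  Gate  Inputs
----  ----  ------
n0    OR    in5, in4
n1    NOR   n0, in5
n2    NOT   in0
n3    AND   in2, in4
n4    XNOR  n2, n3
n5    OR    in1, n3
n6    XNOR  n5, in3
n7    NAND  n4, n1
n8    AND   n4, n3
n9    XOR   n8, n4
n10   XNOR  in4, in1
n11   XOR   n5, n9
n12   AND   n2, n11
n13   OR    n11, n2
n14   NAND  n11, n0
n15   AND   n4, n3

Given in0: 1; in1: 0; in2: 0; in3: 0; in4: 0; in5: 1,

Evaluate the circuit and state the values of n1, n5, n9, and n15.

n0 = in5 OR in4 = 1 OR 0 = 1
n1 = n0 NOR in5 = 1 NOR 1 = 0
n2 = NOT in0 = NOT 1 = 0
n3 = in2 AND in4 = 0 AND 0 = 0
n4 = n2 XNOR n3 = 0 XNOR 0 = 1
n5 = in1 OR n3 = 0 OR 0 = 0
n8 = n4 AND n3 = 1 AND 0 = 0
n9 = n8 XOR n4 = 0 XOR 1 = 1
n15 = n4 AND n3 = 1 AND 0 = 0

n1 = 0; n5 = 0; n9 = 1; n15 = 0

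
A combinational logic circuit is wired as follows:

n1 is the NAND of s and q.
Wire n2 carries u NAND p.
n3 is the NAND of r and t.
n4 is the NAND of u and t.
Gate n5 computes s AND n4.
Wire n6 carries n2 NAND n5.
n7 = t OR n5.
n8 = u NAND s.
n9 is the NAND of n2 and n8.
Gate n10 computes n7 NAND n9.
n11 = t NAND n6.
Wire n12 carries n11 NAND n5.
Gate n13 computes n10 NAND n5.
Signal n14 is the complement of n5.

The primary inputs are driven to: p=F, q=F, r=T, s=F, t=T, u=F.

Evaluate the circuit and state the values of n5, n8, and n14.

n5 = F, n8 = T, n14 = T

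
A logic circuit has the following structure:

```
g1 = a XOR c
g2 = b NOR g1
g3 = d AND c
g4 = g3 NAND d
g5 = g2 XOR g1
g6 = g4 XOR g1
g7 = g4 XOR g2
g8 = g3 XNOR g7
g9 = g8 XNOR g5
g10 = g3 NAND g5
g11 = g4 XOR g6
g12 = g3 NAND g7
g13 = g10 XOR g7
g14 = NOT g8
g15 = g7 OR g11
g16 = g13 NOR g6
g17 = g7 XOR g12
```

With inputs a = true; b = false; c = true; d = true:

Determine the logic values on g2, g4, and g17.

g2 = true, g4 = false, g17 = true

g1 = a XOR c = true XOR true = false
g2 = b NOR g1 = false NOR false = true
g3 = d AND c = true AND true = true
g4 = g3 NAND d = true NAND true = false
g7 = g4 XOR g2 = false XOR true = true
g12 = g3 NAND g7 = true NAND true = false
g17 = g7 XOR g12 = true XOR false = true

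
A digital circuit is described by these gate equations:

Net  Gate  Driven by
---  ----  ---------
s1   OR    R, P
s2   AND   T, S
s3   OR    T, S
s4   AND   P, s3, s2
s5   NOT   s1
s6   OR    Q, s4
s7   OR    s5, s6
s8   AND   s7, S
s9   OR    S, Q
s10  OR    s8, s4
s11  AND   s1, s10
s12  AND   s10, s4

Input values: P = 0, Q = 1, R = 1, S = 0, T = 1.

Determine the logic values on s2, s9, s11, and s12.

s2 = 0, s9 = 1, s11 = 0, s12 = 0

s1 = R OR P = 1 OR 0 = 1
s2 = T AND S = 1 AND 0 = 0
s3 = T OR S = 1 OR 0 = 1
s4 = P AND s3 AND s2 = 0 AND 1 AND 0 = 0
s5 = NOT s1 = NOT 1 = 0
s6 = Q OR s4 = 1 OR 0 = 1
s7 = s5 OR s6 = 0 OR 1 = 1
s8 = s7 AND S = 1 AND 0 = 0
s9 = S OR Q = 0 OR 1 = 1
s10 = s8 OR s4 = 0 OR 0 = 0
s11 = s1 AND s10 = 1 AND 0 = 0
s12 = s10 AND s4 = 0 AND 0 = 0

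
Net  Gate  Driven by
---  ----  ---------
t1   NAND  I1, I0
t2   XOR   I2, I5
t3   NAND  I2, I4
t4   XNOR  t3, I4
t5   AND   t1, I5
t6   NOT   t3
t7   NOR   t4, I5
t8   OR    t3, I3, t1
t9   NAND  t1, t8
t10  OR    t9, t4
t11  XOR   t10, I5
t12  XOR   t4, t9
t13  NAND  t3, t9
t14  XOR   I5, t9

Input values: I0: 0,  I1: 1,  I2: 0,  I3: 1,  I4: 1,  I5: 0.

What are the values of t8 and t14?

t1 = I1 NAND I0 = 1 NAND 0 = 1
t3 = I2 NAND I4 = 0 NAND 1 = 1
t8 = t3 OR I3 OR t1 = 1 OR 1 OR 1 = 1
t9 = t1 NAND t8 = 1 NAND 1 = 0
t14 = I5 XOR t9 = 0 XOR 0 = 0

t8 = 1, t14 = 0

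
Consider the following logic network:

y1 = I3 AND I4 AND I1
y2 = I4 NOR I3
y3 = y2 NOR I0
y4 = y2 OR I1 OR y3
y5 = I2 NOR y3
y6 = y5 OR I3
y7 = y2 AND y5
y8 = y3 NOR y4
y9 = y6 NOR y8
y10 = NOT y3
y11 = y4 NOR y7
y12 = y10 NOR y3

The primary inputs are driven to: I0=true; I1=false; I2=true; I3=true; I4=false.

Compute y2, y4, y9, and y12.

y2 = false, y4 = false, y9 = false, y12 = false

y2 = I4 NOR I3 = false NOR true = false
y3 = y2 NOR I0 = false NOR true = false
y4 = y2 OR I1 OR y3 = false OR false OR false = false
y5 = I2 NOR y3 = true NOR false = false
y6 = y5 OR I3 = false OR true = true
y8 = y3 NOR y4 = false NOR false = true
y9 = y6 NOR y8 = true NOR true = false
y10 = NOT y3 = NOT false = true
y12 = y10 NOR y3 = true NOR false = false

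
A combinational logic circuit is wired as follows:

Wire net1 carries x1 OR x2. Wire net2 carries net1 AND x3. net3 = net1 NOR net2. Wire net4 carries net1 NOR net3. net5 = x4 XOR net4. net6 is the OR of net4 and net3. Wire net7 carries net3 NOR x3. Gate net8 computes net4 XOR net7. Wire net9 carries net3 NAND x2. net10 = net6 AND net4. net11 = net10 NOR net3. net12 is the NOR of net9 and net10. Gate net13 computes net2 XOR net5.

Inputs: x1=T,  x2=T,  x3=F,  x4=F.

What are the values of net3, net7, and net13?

net1 = x1 OR x2 = T OR T = T
net2 = net1 AND x3 = T AND F = F
net3 = net1 NOR net2 = T NOR F = F
net4 = net1 NOR net3 = T NOR F = F
net5 = x4 XOR net4 = F XOR F = F
net7 = net3 NOR x3 = F NOR F = T
net13 = net2 XOR net5 = F XOR F = F

net3 = F, net7 = T, net13 = F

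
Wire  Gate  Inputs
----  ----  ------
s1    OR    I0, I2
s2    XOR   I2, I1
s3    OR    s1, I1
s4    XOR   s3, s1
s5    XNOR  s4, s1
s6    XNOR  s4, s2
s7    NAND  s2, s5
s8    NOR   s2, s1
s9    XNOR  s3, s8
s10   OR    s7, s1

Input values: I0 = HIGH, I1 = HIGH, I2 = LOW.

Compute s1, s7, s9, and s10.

s1 = HIGH  s7 = HIGH  s9 = LOW  s10 = HIGH

s1 = I0 OR I2 = HIGH OR LOW = HIGH
s2 = I2 XOR I1 = LOW XOR HIGH = HIGH
s3 = s1 OR I1 = HIGH OR HIGH = HIGH
s4 = s3 XOR s1 = HIGH XOR HIGH = LOW
s5 = s4 XNOR s1 = LOW XNOR HIGH = LOW
s7 = s2 NAND s5 = HIGH NAND LOW = HIGH
s8 = s2 NOR s1 = HIGH NOR HIGH = LOW
s9 = s3 XNOR s8 = HIGH XNOR LOW = LOW
s10 = s7 OR s1 = HIGH OR HIGH = HIGH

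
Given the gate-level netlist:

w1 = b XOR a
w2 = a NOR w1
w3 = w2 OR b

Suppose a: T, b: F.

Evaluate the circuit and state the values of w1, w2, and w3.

w1 = b XOR a = F XOR T = T
w2 = a NOR w1 = T NOR T = F
w3 = w2 OR b = F OR F = F

w1 = T, w2 = F, w3 = F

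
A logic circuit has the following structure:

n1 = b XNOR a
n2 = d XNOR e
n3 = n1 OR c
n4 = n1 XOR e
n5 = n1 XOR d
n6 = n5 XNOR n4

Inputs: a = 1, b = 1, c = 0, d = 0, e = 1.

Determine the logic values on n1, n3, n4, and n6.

n1 = 1; n3 = 1; n4 = 0; n6 = 0

n1 = b XNOR a = 1 XNOR 1 = 1
n3 = n1 OR c = 1 OR 0 = 1
n4 = n1 XOR e = 1 XOR 1 = 0
n5 = n1 XOR d = 1 XOR 0 = 1
n6 = n5 XNOR n4 = 1 XNOR 0 = 0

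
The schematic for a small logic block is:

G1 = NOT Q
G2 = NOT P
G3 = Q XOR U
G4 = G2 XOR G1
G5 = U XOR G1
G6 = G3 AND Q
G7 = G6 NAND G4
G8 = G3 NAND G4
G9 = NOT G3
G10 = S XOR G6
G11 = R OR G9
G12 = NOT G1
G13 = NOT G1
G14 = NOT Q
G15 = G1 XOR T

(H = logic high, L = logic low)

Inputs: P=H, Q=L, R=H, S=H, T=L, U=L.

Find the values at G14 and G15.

G14 = H; G15 = H

G1 = NOT Q = NOT L = H
G14 = NOT Q = NOT L = H
G15 = G1 XOR T = H XOR L = H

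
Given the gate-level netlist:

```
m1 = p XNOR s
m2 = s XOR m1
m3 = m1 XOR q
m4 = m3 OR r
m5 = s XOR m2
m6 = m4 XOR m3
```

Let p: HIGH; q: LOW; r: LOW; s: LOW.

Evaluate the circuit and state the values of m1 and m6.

m1 = LOW  m6 = LOW

m1 = p XNOR s = HIGH XNOR LOW = LOW
m3 = m1 XOR q = LOW XOR LOW = LOW
m4 = m3 OR r = LOW OR LOW = LOW
m6 = m4 XOR m3 = LOW XOR LOW = LOW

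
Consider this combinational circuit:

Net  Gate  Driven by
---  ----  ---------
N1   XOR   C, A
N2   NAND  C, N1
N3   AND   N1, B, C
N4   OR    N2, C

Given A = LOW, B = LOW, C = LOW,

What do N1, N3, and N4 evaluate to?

N1 = C XOR A = LOW XOR LOW = LOW
N2 = C NAND N1 = LOW NAND LOW = HIGH
N3 = N1 AND B AND C = LOW AND LOW AND LOW = LOW
N4 = N2 OR C = HIGH OR LOW = HIGH

N1 = LOW; N3 = LOW; N4 = HIGH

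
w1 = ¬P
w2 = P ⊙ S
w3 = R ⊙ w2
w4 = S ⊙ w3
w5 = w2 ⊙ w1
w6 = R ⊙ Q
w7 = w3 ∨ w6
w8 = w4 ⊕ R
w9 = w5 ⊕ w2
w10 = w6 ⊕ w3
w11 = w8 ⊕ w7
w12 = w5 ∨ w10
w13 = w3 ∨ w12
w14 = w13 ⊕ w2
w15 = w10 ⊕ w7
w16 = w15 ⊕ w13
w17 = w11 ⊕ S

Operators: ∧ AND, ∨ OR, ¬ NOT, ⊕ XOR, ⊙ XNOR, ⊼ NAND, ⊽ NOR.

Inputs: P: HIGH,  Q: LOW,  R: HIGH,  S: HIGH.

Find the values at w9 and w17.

w1 = NOT P = NOT HIGH = LOW
w2 = P XNOR S = HIGH XNOR HIGH = HIGH
w3 = R XNOR w2 = HIGH XNOR HIGH = HIGH
w4 = S XNOR w3 = HIGH XNOR HIGH = HIGH
w5 = w2 XNOR w1 = HIGH XNOR LOW = LOW
w6 = R XNOR Q = HIGH XNOR LOW = LOW
w7 = w3 OR w6 = HIGH OR LOW = HIGH
w8 = w4 XOR R = HIGH XOR HIGH = LOW
w9 = w5 XOR w2 = LOW XOR HIGH = HIGH
w11 = w8 XOR w7 = LOW XOR HIGH = HIGH
w17 = w11 XOR S = HIGH XOR HIGH = LOW

w9 = HIGH; w17 = LOW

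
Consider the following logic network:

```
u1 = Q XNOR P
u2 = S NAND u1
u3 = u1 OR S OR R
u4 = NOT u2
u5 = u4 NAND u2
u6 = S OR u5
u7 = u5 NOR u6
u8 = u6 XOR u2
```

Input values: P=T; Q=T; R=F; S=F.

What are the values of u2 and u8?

u2 = T, u8 = F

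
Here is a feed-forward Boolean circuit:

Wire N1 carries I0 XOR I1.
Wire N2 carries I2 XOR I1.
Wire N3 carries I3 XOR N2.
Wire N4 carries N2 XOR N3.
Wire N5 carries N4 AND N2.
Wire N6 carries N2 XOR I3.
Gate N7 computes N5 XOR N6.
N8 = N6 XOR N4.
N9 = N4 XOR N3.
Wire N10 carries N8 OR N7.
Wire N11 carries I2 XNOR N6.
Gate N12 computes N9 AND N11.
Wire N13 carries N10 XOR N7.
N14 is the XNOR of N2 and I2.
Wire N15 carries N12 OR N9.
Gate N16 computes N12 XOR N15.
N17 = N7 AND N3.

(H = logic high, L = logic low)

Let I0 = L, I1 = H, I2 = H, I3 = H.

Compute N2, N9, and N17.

N2 = L  N9 = L  N17 = H

N2 = I2 XOR I1 = H XOR H = L
N3 = I3 XOR N2 = H XOR L = H
N4 = N2 XOR N3 = L XOR H = H
N5 = N4 AND N2 = H AND L = L
N6 = N2 XOR I3 = L XOR H = H
N7 = N5 XOR N6 = L XOR H = H
N9 = N4 XOR N3 = H XOR H = L
N17 = N7 AND N3 = H AND H = H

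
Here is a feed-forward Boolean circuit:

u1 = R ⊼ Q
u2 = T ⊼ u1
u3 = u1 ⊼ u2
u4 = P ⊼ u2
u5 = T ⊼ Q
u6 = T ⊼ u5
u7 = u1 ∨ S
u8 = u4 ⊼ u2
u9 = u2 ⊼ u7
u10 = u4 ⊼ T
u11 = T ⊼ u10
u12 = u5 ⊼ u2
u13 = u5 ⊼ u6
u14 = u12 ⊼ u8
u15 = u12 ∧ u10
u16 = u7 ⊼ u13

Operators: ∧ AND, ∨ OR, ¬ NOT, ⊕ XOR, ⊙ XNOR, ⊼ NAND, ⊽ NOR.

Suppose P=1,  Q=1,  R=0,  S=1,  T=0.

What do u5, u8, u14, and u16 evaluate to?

u5 = 1, u8 = 1, u14 = 1, u16 = 1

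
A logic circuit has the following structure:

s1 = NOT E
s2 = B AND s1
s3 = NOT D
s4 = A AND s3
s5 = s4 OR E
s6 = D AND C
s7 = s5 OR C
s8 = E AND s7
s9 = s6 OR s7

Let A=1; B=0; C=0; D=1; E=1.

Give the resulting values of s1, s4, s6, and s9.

s1 = 0  s4 = 0  s6 = 0  s9 = 1

s1 = NOT E = NOT 1 = 0
s3 = NOT D = NOT 1 = 0
s4 = A AND s3 = 1 AND 0 = 0
s5 = s4 OR E = 0 OR 1 = 1
s6 = D AND C = 1 AND 0 = 0
s7 = s5 OR C = 1 OR 0 = 1
s9 = s6 OR s7 = 0 OR 1 = 1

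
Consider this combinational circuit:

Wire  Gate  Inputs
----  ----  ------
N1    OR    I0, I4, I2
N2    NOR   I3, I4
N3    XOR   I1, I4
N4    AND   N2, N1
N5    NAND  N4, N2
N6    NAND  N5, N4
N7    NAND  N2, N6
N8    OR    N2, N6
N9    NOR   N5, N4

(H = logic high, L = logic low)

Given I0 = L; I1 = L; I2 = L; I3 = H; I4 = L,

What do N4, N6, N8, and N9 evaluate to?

N4 = L  N6 = H  N8 = H  N9 = L

N1 = I0 OR I4 OR I2 = L OR L OR L = L
N2 = I3 NOR I4 = H NOR L = L
N4 = N2 AND N1 = L AND L = L
N5 = N4 NAND N2 = L NAND L = H
N6 = N5 NAND N4 = H NAND L = H
N8 = N2 OR N6 = L OR H = H
N9 = N5 NOR N4 = H NOR L = L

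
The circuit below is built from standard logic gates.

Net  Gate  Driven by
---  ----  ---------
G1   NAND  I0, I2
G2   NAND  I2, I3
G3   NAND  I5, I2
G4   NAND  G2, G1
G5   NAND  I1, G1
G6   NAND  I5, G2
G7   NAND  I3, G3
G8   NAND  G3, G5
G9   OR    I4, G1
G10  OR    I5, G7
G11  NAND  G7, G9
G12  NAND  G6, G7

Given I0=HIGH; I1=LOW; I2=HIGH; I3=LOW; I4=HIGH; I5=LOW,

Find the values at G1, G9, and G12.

G1 = LOW, G9 = HIGH, G12 = LOW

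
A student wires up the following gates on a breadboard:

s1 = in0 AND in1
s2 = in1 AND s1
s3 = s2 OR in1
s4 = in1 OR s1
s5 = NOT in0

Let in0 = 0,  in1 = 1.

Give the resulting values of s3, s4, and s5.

s3 = 1  s4 = 1  s5 = 1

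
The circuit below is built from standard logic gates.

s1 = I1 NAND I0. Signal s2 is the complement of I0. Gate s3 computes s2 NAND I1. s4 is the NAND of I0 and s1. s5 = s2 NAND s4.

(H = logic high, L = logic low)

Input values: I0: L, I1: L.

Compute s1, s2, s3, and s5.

s1 = H, s2 = H, s3 = H, s5 = L

s1 = I1 NAND I0 = L NAND L = H
s2 = NOT I0 = NOT L = H
s3 = s2 NAND I1 = H NAND L = H
s4 = I0 NAND s1 = L NAND H = H
s5 = s2 NAND s4 = H NAND H = L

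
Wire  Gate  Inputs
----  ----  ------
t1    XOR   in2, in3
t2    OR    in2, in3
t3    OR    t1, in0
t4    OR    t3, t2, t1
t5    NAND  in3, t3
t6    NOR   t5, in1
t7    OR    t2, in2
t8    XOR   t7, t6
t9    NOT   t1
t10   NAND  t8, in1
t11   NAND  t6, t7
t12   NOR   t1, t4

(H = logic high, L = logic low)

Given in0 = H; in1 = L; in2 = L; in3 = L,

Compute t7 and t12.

t1 = in2 XOR in3 = L XOR L = L
t2 = in2 OR in3 = L OR L = L
t3 = t1 OR in0 = L OR H = H
t4 = t3 OR t2 OR t1 = H OR L OR L = H
t7 = t2 OR in2 = L OR L = L
t12 = t1 NOR t4 = L NOR H = L

t7 = L, t12 = L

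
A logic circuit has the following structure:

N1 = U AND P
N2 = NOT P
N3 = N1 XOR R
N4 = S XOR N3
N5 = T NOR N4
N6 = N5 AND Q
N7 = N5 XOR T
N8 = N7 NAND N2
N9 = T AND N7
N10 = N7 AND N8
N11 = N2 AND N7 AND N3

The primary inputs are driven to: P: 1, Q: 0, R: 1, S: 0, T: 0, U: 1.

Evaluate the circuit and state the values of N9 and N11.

N9 = 0, N11 = 0

N1 = U AND P = 1 AND 1 = 1
N2 = NOT P = NOT 1 = 0
N3 = N1 XOR R = 1 XOR 1 = 0
N4 = S XOR N3 = 0 XOR 0 = 0
N5 = T NOR N4 = 0 NOR 0 = 1
N7 = N5 XOR T = 1 XOR 0 = 1
N9 = T AND N7 = 0 AND 1 = 0
N11 = N2 AND N7 AND N3 = 0 AND 1 AND 0 = 0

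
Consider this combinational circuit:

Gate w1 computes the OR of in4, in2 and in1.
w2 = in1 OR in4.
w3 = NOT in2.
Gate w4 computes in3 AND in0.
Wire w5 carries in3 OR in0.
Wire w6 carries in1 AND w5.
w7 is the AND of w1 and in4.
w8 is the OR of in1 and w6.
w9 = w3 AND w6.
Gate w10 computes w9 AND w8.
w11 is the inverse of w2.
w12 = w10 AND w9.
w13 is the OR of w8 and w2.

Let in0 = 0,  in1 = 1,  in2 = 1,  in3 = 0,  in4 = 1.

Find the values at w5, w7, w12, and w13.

w5 = 0, w7 = 1, w12 = 0, w13 = 1

w1 = in4 OR in2 OR in1 = 1 OR 1 OR 1 = 1
w2 = in1 OR in4 = 1 OR 1 = 1
w3 = NOT in2 = NOT 1 = 0
w5 = in3 OR in0 = 0 OR 0 = 0
w6 = in1 AND w5 = 1 AND 0 = 0
w7 = w1 AND in4 = 1 AND 1 = 1
w8 = in1 OR w6 = 1 OR 0 = 1
w9 = w3 AND w6 = 0 AND 0 = 0
w10 = w9 AND w8 = 0 AND 1 = 0
w12 = w10 AND w9 = 0 AND 0 = 0
w13 = w8 OR w2 = 1 OR 1 = 1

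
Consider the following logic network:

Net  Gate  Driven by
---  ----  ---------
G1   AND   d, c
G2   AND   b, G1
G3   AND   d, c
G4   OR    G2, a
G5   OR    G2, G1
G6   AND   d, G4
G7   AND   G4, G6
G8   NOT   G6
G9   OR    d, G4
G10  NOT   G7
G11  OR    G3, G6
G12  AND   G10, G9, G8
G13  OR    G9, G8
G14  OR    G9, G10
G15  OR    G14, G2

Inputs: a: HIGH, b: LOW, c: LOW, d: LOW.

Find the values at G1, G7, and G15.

G1 = d AND c = LOW AND LOW = LOW
G2 = b AND G1 = LOW AND LOW = LOW
G4 = G2 OR a = LOW OR HIGH = HIGH
G6 = d AND G4 = LOW AND HIGH = LOW
G7 = G4 AND G6 = HIGH AND LOW = LOW
G9 = d OR G4 = LOW OR HIGH = HIGH
G10 = NOT G7 = NOT LOW = HIGH
G14 = G9 OR G10 = HIGH OR HIGH = HIGH
G15 = G14 OR G2 = HIGH OR LOW = HIGH

G1 = LOW; G7 = LOW; G15 = HIGH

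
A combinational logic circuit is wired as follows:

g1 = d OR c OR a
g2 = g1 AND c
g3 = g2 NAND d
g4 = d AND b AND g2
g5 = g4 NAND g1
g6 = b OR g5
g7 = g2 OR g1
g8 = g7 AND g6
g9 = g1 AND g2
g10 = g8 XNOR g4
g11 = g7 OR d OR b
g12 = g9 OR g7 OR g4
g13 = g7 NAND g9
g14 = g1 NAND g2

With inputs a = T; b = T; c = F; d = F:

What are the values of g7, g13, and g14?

g7 = T, g13 = T, g14 = T

g1 = d OR c OR a = F OR F OR T = T
g2 = g1 AND c = T AND F = F
g7 = g2 OR g1 = F OR T = T
g9 = g1 AND g2 = T AND F = F
g13 = g7 NAND g9 = T NAND F = T
g14 = g1 NAND g2 = T NAND F = T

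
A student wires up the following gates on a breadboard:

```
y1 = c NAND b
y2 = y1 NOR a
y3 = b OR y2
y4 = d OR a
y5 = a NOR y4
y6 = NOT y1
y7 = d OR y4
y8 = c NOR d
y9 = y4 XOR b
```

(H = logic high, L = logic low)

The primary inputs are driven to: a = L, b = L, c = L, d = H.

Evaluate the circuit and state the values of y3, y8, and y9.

y3 = L, y8 = L, y9 = H

y1 = c NAND b = L NAND L = H
y2 = y1 NOR a = H NOR L = L
y3 = b OR y2 = L OR L = L
y4 = d OR a = H OR L = H
y8 = c NOR d = L NOR H = L
y9 = y4 XOR b = H XOR L = H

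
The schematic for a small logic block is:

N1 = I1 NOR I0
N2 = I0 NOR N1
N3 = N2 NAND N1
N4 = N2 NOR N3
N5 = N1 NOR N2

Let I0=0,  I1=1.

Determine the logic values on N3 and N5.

N3 = 1; N5 = 0

N1 = I1 NOR I0 = 1 NOR 0 = 0
N2 = I0 NOR N1 = 0 NOR 0 = 1
N3 = N2 NAND N1 = 1 NAND 0 = 1
N5 = N1 NOR N2 = 0 NOR 1 = 0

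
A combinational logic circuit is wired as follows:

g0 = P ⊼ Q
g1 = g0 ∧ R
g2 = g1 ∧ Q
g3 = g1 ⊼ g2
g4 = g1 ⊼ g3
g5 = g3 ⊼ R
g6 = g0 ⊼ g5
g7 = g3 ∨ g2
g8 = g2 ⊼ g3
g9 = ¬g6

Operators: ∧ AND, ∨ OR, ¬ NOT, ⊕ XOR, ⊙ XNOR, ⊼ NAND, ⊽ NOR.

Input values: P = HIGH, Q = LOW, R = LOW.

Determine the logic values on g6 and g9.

g6 = LOW; g9 = HIGH

g0 = P NAND Q = HIGH NAND LOW = HIGH
g1 = g0 AND R = HIGH AND LOW = LOW
g2 = g1 AND Q = LOW AND LOW = LOW
g3 = g1 NAND g2 = LOW NAND LOW = HIGH
g5 = g3 NAND R = HIGH NAND LOW = HIGH
g6 = g0 NAND g5 = HIGH NAND HIGH = LOW
g9 = NOT g6 = NOT LOW = HIGH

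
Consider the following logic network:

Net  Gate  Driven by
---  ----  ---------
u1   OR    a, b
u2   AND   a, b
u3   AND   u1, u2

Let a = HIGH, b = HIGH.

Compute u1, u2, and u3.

u1 = a OR b = HIGH OR HIGH = HIGH
u2 = a AND b = HIGH AND HIGH = HIGH
u3 = u1 AND u2 = HIGH AND HIGH = HIGH

u1 = HIGH; u2 = HIGH; u3 = HIGH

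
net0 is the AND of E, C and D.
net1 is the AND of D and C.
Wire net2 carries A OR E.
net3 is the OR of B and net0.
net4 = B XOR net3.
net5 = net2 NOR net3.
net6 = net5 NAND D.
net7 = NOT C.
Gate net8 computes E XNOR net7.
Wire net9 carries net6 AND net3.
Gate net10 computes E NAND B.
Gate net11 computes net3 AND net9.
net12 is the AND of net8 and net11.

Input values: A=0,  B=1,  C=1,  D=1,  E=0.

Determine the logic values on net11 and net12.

net11 = 1, net12 = 1

net0 = E AND C AND D = 0 AND 1 AND 1 = 0
net2 = A OR E = 0 OR 0 = 0
net3 = B OR net0 = 1 OR 0 = 1
net5 = net2 NOR net3 = 0 NOR 1 = 0
net6 = net5 NAND D = 0 NAND 1 = 1
net7 = NOT C = NOT 1 = 0
net8 = E XNOR net7 = 0 XNOR 0 = 1
net9 = net6 AND net3 = 1 AND 1 = 1
net11 = net3 AND net9 = 1 AND 1 = 1
net12 = net8 AND net11 = 1 AND 1 = 1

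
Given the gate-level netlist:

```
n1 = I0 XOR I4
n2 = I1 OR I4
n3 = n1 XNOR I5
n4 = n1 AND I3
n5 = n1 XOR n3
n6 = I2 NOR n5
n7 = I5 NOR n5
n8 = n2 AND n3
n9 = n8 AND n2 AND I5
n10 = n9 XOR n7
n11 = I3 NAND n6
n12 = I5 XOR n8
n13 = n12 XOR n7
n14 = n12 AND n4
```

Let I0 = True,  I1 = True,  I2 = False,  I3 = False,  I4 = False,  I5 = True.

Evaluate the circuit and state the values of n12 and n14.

n12 = False, n14 = False

n1 = I0 XOR I4 = True XOR False = True
n2 = I1 OR I4 = True OR False = True
n3 = n1 XNOR I5 = True XNOR True = True
n4 = n1 AND I3 = True AND False = False
n8 = n2 AND n3 = True AND True = True
n12 = I5 XOR n8 = True XOR True = False
n14 = n12 AND n4 = False AND False = False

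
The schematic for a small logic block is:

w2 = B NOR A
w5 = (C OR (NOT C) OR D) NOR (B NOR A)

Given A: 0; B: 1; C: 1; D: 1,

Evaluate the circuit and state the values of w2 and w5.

w2 = 1 NOR 0 = 0
w5 = (1 OR (NOT 1) OR 1) NOR (1 NOR 0) = 0

w2 = 0, w5 = 0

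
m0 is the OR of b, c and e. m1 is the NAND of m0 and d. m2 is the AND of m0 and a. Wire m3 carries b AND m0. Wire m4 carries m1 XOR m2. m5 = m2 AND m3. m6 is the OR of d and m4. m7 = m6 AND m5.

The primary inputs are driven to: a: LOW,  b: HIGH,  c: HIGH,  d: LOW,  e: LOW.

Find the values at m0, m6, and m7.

m0 = HIGH, m6 = HIGH, m7 = LOW

m0 = b OR c OR e = HIGH OR HIGH OR LOW = HIGH
m1 = m0 NAND d = HIGH NAND LOW = HIGH
m2 = m0 AND a = HIGH AND LOW = LOW
m3 = b AND m0 = HIGH AND HIGH = HIGH
m4 = m1 XOR m2 = HIGH XOR LOW = HIGH
m5 = m2 AND m3 = LOW AND HIGH = LOW
m6 = d OR m4 = LOW OR HIGH = HIGH
m7 = m6 AND m5 = HIGH AND LOW = LOW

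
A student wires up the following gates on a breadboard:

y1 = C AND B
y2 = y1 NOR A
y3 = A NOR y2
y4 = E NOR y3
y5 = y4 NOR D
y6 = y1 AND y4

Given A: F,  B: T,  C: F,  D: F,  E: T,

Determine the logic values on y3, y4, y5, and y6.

y1 = C AND B = F AND T = F
y2 = y1 NOR A = F NOR F = T
y3 = A NOR y2 = F NOR T = F
y4 = E NOR y3 = T NOR F = F
y5 = y4 NOR D = F NOR F = T
y6 = y1 AND y4 = F AND F = F

y3 = F, y4 = F, y5 = T, y6 = F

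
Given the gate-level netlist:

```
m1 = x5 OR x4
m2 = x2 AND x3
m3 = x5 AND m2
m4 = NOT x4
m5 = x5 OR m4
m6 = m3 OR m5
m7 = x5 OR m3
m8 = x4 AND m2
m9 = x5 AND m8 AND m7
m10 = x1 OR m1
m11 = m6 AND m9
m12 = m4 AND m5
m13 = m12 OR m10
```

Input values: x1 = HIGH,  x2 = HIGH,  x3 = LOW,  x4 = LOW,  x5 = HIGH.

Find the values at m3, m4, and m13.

m3 = LOW  m4 = HIGH  m13 = HIGH

m1 = x5 OR x4 = HIGH OR LOW = HIGH
m2 = x2 AND x3 = HIGH AND LOW = LOW
m3 = x5 AND m2 = HIGH AND LOW = LOW
m4 = NOT x4 = NOT LOW = HIGH
m5 = x5 OR m4 = HIGH OR HIGH = HIGH
m10 = x1 OR m1 = HIGH OR HIGH = HIGH
m12 = m4 AND m5 = HIGH AND HIGH = HIGH
m13 = m12 OR m10 = HIGH OR HIGH = HIGH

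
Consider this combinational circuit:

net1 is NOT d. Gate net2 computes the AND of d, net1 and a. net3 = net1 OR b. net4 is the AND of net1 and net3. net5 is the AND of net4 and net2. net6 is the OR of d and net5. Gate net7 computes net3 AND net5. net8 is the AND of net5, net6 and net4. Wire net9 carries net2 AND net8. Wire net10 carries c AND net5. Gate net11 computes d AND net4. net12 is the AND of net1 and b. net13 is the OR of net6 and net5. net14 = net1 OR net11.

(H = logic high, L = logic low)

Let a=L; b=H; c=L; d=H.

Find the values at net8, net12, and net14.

net1 = NOT d = NOT H = L
net2 = d AND net1 AND a = H AND L AND L = L
net3 = net1 OR b = L OR H = H
net4 = net1 AND net3 = L AND H = L
net5 = net4 AND net2 = L AND L = L
net6 = d OR net5 = H OR L = H
net8 = net5 AND net6 AND net4 = L AND H AND L = L
net11 = d AND net4 = H AND L = L
net12 = net1 AND b = L AND H = L
net14 = net1 OR net11 = L OR L = L

net8 = L  net12 = L  net14 = L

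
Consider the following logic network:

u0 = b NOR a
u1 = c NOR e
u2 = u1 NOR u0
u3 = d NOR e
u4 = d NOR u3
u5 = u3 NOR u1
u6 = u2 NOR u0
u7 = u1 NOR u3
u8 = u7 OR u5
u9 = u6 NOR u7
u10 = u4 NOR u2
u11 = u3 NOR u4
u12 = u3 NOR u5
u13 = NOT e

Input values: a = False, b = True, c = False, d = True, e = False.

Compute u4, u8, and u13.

u1 = c NOR e = False NOR False = True
u3 = d NOR e = True NOR False = False
u4 = d NOR u3 = True NOR False = False
u5 = u3 NOR u1 = False NOR True = False
u7 = u1 NOR u3 = True NOR False = False
u8 = u7 OR u5 = False OR False = False
u13 = NOT e = NOT False = True

u4 = False  u8 = False  u13 = True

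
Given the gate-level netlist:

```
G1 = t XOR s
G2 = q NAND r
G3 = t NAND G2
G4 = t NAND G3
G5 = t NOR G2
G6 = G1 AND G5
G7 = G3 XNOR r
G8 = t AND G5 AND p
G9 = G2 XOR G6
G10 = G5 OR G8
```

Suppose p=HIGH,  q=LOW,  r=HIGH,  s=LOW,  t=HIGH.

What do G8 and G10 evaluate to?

G2 = q NAND r = LOW NAND HIGH = HIGH
G5 = t NOR G2 = HIGH NOR HIGH = LOW
G8 = t AND G5 AND p = HIGH AND LOW AND HIGH = LOW
G10 = G5 OR G8 = LOW OR LOW = LOW

G8 = LOW, G10 = LOW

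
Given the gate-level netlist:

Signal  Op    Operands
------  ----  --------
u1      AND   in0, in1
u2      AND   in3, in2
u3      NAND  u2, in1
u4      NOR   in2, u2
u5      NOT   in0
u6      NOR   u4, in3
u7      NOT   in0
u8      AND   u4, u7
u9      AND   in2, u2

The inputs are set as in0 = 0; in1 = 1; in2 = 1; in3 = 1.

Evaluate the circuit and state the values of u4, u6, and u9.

u4 = 0; u6 = 0; u9 = 1

u2 = in3 AND in2 = 1 AND 1 = 1
u4 = in2 NOR u2 = 1 NOR 1 = 0
u6 = u4 NOR in3 = 0 NOR 1 = 0
u9 = in2 AND u2 = 1 AND 1 = 1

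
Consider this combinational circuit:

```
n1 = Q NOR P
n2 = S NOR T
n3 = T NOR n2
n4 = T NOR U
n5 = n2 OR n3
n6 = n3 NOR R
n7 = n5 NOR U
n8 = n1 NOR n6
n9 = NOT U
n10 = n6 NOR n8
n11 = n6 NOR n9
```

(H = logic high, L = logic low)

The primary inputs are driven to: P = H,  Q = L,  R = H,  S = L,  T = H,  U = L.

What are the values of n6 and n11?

n6 = L  n11 = L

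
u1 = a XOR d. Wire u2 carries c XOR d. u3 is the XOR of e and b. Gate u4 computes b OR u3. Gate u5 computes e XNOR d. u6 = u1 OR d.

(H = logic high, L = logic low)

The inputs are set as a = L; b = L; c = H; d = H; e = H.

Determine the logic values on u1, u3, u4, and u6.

u1 = H, u3 = H, u4 = H, u6 = H

u1 = a XOR d = L XOR H = H
u3 = e XOR b = H XOR L = H
u4 = b OR u3 = L OR H = H
u6 = u1 OR d = H OR H = H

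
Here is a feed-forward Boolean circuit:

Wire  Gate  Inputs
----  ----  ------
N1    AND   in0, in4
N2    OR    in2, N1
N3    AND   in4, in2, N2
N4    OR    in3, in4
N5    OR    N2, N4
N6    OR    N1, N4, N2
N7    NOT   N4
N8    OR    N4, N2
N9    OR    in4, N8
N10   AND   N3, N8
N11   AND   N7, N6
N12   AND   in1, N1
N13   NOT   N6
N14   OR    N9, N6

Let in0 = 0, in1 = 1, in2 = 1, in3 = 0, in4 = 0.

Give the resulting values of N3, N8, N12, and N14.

N1 = in0 AND in4 = 0 AND 0 = 0
N2 = in2 OR N1 = 1 OR 0 = 1
N3 = in4 AND in2 AND N2 = 0 AND 1 AND 1 = 0
N4 = in3 OR in4 = 0 OR 0 = 0
N6 = N1 OR N4 OR N2 = 0 OR 0 OR 1 = 1
N8 = N4 OR N2 = 0 OR 1 = 1
N9 = in4 OR N8 = 0 OR 1 = 1
N12 = in1 AND N1 = 1 AND 0 = 0
N14 = N9 OR N6 = 1 OR 1 = 1

N3 = 0; N8 = 1; N12 = 0; N14 = 1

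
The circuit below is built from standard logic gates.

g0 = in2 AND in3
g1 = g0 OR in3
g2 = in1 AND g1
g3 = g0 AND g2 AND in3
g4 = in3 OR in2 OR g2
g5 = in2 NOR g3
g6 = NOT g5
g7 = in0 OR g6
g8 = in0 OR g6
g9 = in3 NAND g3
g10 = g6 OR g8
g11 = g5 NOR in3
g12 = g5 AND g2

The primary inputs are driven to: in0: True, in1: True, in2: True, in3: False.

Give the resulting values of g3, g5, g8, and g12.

g0 = in2 AND in3 = True AND False = False
g1 = g0 OR in3 = False OR False = False
g2 = in1 AND g1 = True AND False = False
g3 = g0 AND g2 AND in3 = False AND False AND False = False
g5 = in2 NOR g3 = True NOR False = False
g6 = NOT g5 = NOT False = True
g8 = in0 OR g6 = True OR True = True
g12 = g5 AND g2 = False AND False = False

g3 = False  g5 = False  g8 = True  g12 = False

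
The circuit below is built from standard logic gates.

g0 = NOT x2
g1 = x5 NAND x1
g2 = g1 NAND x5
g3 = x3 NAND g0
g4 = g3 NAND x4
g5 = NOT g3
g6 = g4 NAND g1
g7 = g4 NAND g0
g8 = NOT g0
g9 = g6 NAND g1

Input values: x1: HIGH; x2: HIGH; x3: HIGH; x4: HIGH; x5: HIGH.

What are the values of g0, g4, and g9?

g0 = NOT x2 = NOT HIGH = LOW
g1 = x5 NAND x1 = HIGH NAND HIGH = LOW
g3 = x3 NAND g0 = HIGH NAND LOW = HIGH
g4 = g3 NAND x4 = HIGH NAND HIGH = LOW
g6 = g4 NAND g1 = LOW NAND LOW = HIGH
g9 = g6 NAND g1 = HIGH NAND LOW = HIGH

g0 = LOW; g4 = LOW; g9 = HIGH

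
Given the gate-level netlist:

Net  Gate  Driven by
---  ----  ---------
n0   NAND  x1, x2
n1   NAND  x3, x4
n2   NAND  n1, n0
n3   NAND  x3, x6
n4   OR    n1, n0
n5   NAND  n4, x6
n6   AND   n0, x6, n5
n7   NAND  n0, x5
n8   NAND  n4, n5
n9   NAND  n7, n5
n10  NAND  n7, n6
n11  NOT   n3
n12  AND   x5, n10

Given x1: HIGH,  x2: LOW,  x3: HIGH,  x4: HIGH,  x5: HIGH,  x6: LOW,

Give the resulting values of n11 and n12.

n0 = x1 NAND x2 = HIGH NAND LOW = HIGH
n1 = x3 NAND x4 = HIGH NAND HIGH = LOW
n3 = x3 NAND x6 = HIGH NAND LOW = HIGH
n4 = n1 OR n0 = LOW OR HIGH = HIGH
n5 = n4 NAND x6 = HIGH NAND LOW = HIGH
n6 = n0 AND x6 AND n5 = HIGH AND LOW AND HIGH = LOW
n7 = n0 NAND x5 = HIGH NAND HIGH = LOW
n10 = n7 NAND n6 = LOW NAND LOW = HIGH
n11 = NOT n3 = NOT HIGH = LOW
n12 = x5 AND n10 = HIGH AND HIGH = HIGH

n11 = LOW, n12 = HIGH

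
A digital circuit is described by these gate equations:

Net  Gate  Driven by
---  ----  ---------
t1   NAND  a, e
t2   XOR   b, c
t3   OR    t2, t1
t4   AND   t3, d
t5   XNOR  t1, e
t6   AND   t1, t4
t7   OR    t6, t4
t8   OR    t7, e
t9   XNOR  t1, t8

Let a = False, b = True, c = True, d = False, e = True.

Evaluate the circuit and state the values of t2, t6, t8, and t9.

t1 = a NAND e = False NAND True = True
t2 = b XOR c = True XOR True = False
t3 = t2 OR t1 = False OR True = True
t4 = t3 AND d = True AND False = False
t6 = t1 AND t4 = True AND False = False
t7 = t6 OR t4 = False OR False = False
t8 = t7 OR e = False OR True = True
t9 = t1 XNOR t8 = True XNOR True = True

t2 = False, t6 = False, t8 = True, t9 = True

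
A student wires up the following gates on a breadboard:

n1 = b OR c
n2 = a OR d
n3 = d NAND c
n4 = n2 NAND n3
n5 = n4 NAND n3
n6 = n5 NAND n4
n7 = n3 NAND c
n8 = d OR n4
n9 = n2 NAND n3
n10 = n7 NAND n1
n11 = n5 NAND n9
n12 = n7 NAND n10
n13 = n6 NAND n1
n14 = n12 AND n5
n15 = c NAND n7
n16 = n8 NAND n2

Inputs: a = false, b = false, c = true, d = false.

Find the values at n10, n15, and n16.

n10 = true, n15 = true, n16 = true

n1 = b OR c = false OR true = true
n2 = a OR d = false OR false = false
n3 = d NAND c = false NAND true = true
n4 = n2 NAND n3 = false NAND true = true
n7 = n3 NAND c = true NAND true = false
n8 = d OR n4 = false OR true = true
n10 = n7 NAND n1 = false NAND true = true
n15 = c NAND n7 = true NAND false = true
n16 = n8 NAND n2 = true NAND false = true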